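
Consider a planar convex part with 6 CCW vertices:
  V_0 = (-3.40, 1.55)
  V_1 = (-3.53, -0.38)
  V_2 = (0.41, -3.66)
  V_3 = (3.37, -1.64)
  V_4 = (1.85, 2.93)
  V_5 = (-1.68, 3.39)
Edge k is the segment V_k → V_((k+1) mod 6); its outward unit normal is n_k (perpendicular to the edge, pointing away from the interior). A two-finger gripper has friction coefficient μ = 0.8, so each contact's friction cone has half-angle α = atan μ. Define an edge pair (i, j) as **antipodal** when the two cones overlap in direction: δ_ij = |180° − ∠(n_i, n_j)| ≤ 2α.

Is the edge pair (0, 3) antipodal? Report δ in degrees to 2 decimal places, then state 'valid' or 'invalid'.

α = atan 0.8 = 38.66°;  2α = 77.32°
edge 0: e_0 = (-0.13, -1.93);  n_0 = (-0.9977, +0.0672)
edge 3: e_3 = (-1.52, +4.57);  n_3 = (+0.9489, +0.3156)
∠(n_0, n_3) = 157.75°
δ = |180° − 157.75°| = 22.25°
22.25° ≤ 2α = 77.32°  →  valid

δ = 22.25°, valid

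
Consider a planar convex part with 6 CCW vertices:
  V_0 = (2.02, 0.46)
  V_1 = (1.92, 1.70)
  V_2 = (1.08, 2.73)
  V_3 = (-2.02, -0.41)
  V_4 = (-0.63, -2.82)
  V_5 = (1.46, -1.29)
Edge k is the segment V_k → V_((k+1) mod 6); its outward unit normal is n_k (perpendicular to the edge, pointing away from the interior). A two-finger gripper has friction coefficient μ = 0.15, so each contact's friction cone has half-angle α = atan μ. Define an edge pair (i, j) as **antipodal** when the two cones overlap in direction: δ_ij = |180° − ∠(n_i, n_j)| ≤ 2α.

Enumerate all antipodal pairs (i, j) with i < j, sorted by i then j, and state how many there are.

count = 2; pairs: (1,3), (2,4)

α = atan 0.15 = 8.53°;  2α = 17.06°
n_0 = (+0.9968, +0.0804)
n_1 = (+0.7750, +0.6320)
n_2 = (-0.7116, +0.7026)
n_3 = (-0.8662, -0.4996)
n_4 = (+0.5907, -0.8069)
n_5 = (+0.9524, -0.3048)
  (0,1): δ = 145.41°  ·
  (0,2): δ = 49.24°  ·
  (0,3): δ = 25.36°  ·
  (0,4): δ = 121.60°  ·
  (0,5): δ = 157.64°  ·
  (1,2): δ = 83.83°  ·
  (1,3): δ = 9.22°  ✓
  (1,4): δ = 87.01°  ·
  (1,5): δ = 123.06°  ·
  (2,3): δ = 105.39°  ·
  (2,4): δ = 9.16°  ✓
  (2,5): δ = 26.89°  ·
  (3,4): δ = 83.77°  ·
  (3,5): δ = 47.72°  ·
  (4,5): δ = 143.95°  ·
antipodal pairs: 2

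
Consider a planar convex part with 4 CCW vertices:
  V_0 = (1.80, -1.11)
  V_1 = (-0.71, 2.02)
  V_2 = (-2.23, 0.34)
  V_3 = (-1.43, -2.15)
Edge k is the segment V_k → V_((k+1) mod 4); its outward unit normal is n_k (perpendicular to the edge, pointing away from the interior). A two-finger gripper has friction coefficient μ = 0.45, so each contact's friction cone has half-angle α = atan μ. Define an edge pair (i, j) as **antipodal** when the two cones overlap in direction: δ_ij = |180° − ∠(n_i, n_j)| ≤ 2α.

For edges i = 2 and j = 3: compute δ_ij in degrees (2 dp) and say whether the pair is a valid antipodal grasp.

δ = 89.96°, invalid

α = atan 0.45 = 24.23°;  2α = 48.46°
edge 2: e_2 = (+0.80, -2.49);  n_2 = (-0.9521, -0.3059)
edge 3: e_3 = (+3.23, +1.04);  n_3 = (+0.3065, -0.9519)
∠(n_2, n_3) = 90.04°
δ = |180° − 90.04°| = 89.96°
89.96° > 2α = 48.46°  →  invalid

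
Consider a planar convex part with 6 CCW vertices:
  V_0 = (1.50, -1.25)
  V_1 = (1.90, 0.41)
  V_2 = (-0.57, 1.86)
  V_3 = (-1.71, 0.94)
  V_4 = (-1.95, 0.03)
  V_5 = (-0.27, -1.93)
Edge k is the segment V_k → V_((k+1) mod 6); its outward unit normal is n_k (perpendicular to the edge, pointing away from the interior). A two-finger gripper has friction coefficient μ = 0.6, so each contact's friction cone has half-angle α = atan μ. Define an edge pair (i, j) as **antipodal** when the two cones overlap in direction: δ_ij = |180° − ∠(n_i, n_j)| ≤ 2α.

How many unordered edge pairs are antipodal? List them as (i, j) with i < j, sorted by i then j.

α = atan 0.6 = 30.96°;  2α = 61.93°
n_0 = (+0.9722, -0.2343)
n_1 = (+0.5063, +0.8624)
n_2 = (-0.6280, +0.7782)
n_3 = (-0.9669, +0.2550)
n_4 = (-0.7593, -0.6508)
n_5 = (+0.3586, -0.9335)
  (0,1): δ = 106.87°  ·
  (0,2): δ = 37.55°  ✓
  (0,3): δ = 1.23°  ✓
  (0,4): δ = 54.15°  ✓
  (0,5): δ = 124.56°  ·
  (1,2): δ = 110.68°  ·
  (1,3): δ = 74.36°  ·
  (1,4): δ = 18.98°  ✓
  (1,5): δ = 51.43°  ✓
  (2,3): δ = 143.68°  ·
  (2,4): δ = 88.30°  ·
  (2,5): δ = 17.89°  ✓
  (3,4): δ = 124.62°  ·
  (3,5): δ = 54.21°  ✓
  (4,5): δ = 109.59°  ·
antipodal pairs: 7

count = 7; pairs: (0,2), (0,3), (0,4), (1,4), (1,5), (2,5), (3,5)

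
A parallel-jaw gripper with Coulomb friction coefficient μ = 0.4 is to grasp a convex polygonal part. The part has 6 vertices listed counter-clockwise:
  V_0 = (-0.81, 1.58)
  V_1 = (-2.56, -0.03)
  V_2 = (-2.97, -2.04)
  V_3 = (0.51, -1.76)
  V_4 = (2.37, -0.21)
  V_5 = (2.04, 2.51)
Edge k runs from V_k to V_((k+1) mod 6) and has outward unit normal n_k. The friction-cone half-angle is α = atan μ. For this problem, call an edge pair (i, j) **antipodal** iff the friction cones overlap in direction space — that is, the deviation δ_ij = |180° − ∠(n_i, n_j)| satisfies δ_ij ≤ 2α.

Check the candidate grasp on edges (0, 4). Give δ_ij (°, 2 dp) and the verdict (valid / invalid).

α = atan 0.4 = 21.80°;  2α = 43.60°
edge 0: e_0 = (-1.75, -1.61);  n_0 = (-0.6771, +0.7359)
edge 4: e_4 = (-0.33, +2.72);  n_4 = (+0.9927, +0.1204)
∠(n_0, n_4) = 125.70°
δ = |180° − 125.70°| = 54.30°
54.30° > 2α = 43.60°  →  invalid

δ = 54.30°, invalid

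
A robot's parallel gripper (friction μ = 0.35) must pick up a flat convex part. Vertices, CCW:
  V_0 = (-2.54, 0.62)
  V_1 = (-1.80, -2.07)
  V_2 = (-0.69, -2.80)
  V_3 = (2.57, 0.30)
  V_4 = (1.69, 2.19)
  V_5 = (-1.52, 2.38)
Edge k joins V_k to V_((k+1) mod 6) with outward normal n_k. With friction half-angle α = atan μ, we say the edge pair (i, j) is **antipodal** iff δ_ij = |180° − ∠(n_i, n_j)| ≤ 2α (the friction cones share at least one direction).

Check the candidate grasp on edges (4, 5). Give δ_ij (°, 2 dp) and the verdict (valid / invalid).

δ = 116.71°, invalid

α = atan 0.35 = 19.29°;  2α = 38.58°
edge 4: e_4 = (-3.21, +0.19);  n_4 = (+0.0591, +0.9983)
edge 5: e_5 = (-1.02, -1.76);  n_5 = (-0.8652, +0.5014)
∠(n_4, n_5) = 63.29°
δ = |180° − 63.29°| = 116.71°
116.71° > 2α = 38.58°  →  invalid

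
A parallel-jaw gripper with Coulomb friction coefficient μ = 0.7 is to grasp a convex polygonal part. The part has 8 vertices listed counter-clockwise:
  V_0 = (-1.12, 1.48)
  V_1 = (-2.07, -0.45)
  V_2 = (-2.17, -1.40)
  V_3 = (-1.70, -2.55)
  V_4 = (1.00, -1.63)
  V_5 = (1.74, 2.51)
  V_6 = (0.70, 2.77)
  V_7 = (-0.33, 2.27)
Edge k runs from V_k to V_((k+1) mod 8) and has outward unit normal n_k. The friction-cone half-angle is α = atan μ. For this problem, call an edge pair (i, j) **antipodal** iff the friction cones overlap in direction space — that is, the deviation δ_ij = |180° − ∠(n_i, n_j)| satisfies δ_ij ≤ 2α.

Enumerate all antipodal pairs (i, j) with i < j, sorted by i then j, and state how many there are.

count = 11; pairs: (0,3), (0,4), (1,3), (1,4), (2,4), (2,5), (3,5), (3,6), (3,7), (4,6), (4,7)

α = atan 0.7 = 34.99°;  2α = 69.98°
n_0 = (-0.8972, +0.4416)
n_1 = (-0.9945, +0.1047)
n_2 = (-0.9257, -0.3783)
n_3 = (+0.3225, -0.9466)
n_4 = (+0.9844, -0.1760)
n_5 = (+0.2425, +0.9701)
n_6 = (-0.4367, +0.8996)
n_7 = (-0.7071, +0.7071)
  (0,1): δ = 159.80°  ·
  (0,2): δ = 131.56°  ·
  (0,3): δ = 44.98°  ✓
  (0,4): δ = 16.07°  ✓
  (0,5): δ = 102.17°  ·
  (0,6): δ = 142.10°  ·
  (0,7): δ = 161.21°  ·
  (1,2): δ = 151.76°  ·
  (1,3): δ = 65.17°  ✓
  (1,4): δ = 4.13°  ✓
  (1,5): δ = 81.97°  ·
  (1,6): δ = 121.90°  ·
  (1,7): δ = 141.01°  ·
  (2,3): δ = 93.41°  ·
  (2,4): δ = 32.36°  ✓
  (2,5): δ = 53.73°  ✓
  (2,6): δ = 93.66°  ·
  (2,7): δ = 112.77°  ·
  (3,4): δ = 118.95°  ·
  (3,5): δ = 32.85°  ✓
  (3,6): δ = 7.08°  ✓
  (3,7): δ = 26.18°  ✓
  (4,5): δ = 93.90°  ·
  (4,6): δ = 53.97°  ✓
  (4,7): δ = 34.87°  ✓
  (5,6): δ = 140.07°  ·
  (5,7): δ = 120.96°  ·
  (6,7): δ = 160.89°  ·
antipodal pairs: 11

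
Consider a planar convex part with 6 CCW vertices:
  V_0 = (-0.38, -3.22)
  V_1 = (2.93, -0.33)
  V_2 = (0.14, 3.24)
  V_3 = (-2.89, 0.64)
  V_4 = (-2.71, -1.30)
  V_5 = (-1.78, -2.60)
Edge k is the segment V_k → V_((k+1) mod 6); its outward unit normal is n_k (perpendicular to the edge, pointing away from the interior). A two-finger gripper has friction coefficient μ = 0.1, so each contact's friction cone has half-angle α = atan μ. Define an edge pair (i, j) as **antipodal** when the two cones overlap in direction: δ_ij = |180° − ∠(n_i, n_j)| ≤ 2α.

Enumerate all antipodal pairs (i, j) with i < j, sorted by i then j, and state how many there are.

count = 2; pairs: (0,2), (1,4)

α = atan 0.1 = 5.71°;  2α = 11.42°
n_0 = (+0.6577, -0.7533)
n_1 = (+0.7879, +0.6158)
n_2 = (-0.6512, +0.7589)
n_3 = (-0.9957, -0.0924)
n_4 = (-0.8133, -0.5818)
n_5 = (-0.4049, -0.9143)
  (0,1): δ = 93.12°  ·
  (0,2): δ = 0.49°  ✓
  (0,3): δ = 54.18°  ·
  (0,4): δ = 84.45°  ·
  (0,5): δ = 114.99°  ·
  (1,2): δ = 87.38°  ·
  (1,3): δ = 32.71°  ·
  (1,4): δ = 2.43°  ✓
  (1,5): δ = 28.11°  ·
  (2,3): δ = 125.33°  ·
  (2,4): δ = 95.05°  ·
  (2,5): δ = 64.52°  ·
  (3,4): δ = 149.72°  ·
  (3,5): δ = 119.19°  ·
  (4,5): δ = 149.47°  ·
antipodal pairs: 2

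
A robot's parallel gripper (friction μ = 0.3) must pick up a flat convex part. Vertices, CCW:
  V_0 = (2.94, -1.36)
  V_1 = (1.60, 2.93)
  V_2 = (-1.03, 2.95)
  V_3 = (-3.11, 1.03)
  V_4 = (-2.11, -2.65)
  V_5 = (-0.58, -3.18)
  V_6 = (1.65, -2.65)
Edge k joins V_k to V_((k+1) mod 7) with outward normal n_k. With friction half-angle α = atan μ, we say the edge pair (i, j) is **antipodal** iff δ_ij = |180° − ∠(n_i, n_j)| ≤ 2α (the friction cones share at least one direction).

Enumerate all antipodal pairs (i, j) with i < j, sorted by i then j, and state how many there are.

α = atan 0.3 = 16.70°;  2α = 33.40°
n_0 = (+0.9545, +0.2981)
n_1 = (+0.0076, +1.0000)
n_2 = (-0.6783, +0.7348)
n_3 = (-0.9650, -0.2622)
n_4 = (-0.3273, -0.9449)
n_5 = (+0.2312, -0.9729)
n_6 = (+0.7071, -0.7071)
  (0,1): δ = 107.78°  ·
  (0,2): δ = 64.64°  ·
  (0,3): δ = 2.14°  ✓
  (0,4): δ = 53.55°  ·
  (0,5): δ = 86.02°  ·
  (0,6): δ = 117.65°  ·
  (1,2): δ = 136.85°  ·
  (1,3): δ = 74.36°  ·
  (1,4): δ = 18.67°  ✓
  (1,5): δ = 13.81°  ✓
  (1,6): δ = 45.44°  ·
  (2,3): δ = 117.51°  ·
  (2,4): δ = 61.82°  ·
  (2,5): δ = 29.34°  ✓
  (2,6): δ = 2.29°  ✓
  (3,4): δ = 124.31°  ·
  (3,5): δ = 91.83°  ·
  (3,6): δ = 60.20°  ·
  (4,5): δ = 147.52°  ·
  (4,6): δ = 115.89°  ·
  (5,6): δ = 148.37°  ·
antipodal pairs: 5

count = 5; pairs: (0,3), (1,4), (1,5), (2,5), (2,6)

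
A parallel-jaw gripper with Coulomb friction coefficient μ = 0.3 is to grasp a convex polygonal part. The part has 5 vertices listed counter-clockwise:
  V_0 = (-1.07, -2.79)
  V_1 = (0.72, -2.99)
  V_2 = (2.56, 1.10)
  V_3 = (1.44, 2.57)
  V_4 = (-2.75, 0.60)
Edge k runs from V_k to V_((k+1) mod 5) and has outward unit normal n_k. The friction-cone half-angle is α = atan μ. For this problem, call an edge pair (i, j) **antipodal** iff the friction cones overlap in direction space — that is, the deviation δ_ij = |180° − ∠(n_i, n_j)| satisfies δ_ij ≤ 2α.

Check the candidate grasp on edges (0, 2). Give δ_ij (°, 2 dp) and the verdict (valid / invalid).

α = atan 0.3 = 16.70°;  2α = 33.40°
edge 0: e_0 = (+1.79, -0.20);  n_0 = (-0.1110, -0.9938)
edge 2: e_2 = (-1.12, +1.47);  n_2 = (+0.7954, +0.6060)
∠(n_0, n_2) = 133.68°
δ = |180° − 133.68°| = 46.32°
46.32° > 2α = 33.40°  →  invalid

δ = 46.32°, invalid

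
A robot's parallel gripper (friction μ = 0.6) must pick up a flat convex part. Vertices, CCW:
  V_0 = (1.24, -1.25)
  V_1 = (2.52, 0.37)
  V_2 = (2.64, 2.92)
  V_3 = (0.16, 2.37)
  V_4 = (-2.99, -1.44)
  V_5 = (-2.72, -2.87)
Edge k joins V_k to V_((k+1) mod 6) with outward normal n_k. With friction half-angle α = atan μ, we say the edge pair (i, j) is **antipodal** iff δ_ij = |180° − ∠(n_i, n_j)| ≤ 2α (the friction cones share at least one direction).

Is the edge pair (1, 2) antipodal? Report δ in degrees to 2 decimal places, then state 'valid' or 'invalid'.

α = atan 0.6 = 30.96°;  2α = 61.93°
edge 1: e_1 = (+0.12, +2.55);  n_1 = (+0.9989, -0.0470)
edge 2: e_2 = (-2.48, -0.55);  n_2 = (-0.2165, +0.9763)
∠(n_1, n_2) = 105.20°
δ = |180° − 105.20°| = 74.80°
74.80° > 2α = 61.93°  →  invalid

δ = 74.80°, invalid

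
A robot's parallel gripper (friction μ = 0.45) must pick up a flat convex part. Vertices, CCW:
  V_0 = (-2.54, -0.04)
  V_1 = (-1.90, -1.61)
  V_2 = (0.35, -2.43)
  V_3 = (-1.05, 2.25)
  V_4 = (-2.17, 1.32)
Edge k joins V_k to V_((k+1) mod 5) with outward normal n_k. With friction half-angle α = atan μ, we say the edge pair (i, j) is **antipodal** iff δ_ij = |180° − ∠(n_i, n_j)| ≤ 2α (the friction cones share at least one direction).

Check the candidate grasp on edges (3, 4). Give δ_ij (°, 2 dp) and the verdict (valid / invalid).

δ = 144.92°, invalid

α = atan 0.45 = 24.23°;  2α = 48.46°
edge 3: e_3 = (-1.12, -0.93);  n_3 = (-0.6388, +0.7693)
edge 4: e_4 = (-0.37, -1.36);  n_4 = (-0.9649, +0.2625)
∠(n_3, n_4) = 35.08°
δ = |180° − 35.08°| = 144.92°
144.92° > 2α = 48.46°  →  invalid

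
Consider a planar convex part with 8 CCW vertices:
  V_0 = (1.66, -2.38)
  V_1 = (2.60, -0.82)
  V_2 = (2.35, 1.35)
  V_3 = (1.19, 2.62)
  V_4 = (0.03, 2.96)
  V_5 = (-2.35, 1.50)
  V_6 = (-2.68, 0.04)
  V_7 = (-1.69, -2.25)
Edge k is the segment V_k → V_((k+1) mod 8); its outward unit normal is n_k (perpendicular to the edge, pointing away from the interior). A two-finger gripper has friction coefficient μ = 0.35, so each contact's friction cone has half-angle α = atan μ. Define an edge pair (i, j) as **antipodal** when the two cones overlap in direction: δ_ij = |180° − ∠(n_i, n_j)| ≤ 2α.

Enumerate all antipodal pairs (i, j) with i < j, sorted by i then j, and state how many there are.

α = atan 0.35 = 19.29°;  2α = 38.58°
n_0 = (+0.8565, -0.5161)
n_1 = (+0.9934, +0.1145)
n_2 = (+0.7384, +0.6744)
n_3 = (+0.2813, +0.9596)
n_4 = (-0.5229, +0.8524)
n_5 = (-0.9754, +0.2205)
n_6 = (-0.9179, -0.3968)
n_7 = (-0.0388, -0.9992)
  (0,1): δ = 142.36°  ·
  (0,2): δ = 106.52°  ·
  (0,3): δ = 75.26°  ·
  (0,4): δ = 27.40°  ✓
  (0,5): δ = 18.34°  ✓
  (0,6): δ = 54.45°  ·
  (0,7): δ = 118.85°  ·
  (1,2): δ = 144.16°  ·
  (1,3): δ = 112.91°  ·
  (1,4): δ = 65.05°  ·
  (1,5): δ = 19.31°  ✓
  (1,6): δ = 16.81°  ✓
  (1,7): δ = 81.21°  ·
  (2,3): δ = 148.74°  ·
  (2,4): δ = 100.88°  ·
  (2,5): δ = 55.14°  ·
  (2,6): δ = 19.03°  ✓
  (2,7): δ = 45.37°  ·
  (3,4): δ = 132.14°  ·
  (3,5): δ = 86.40°  ·
  (3,6): δ = 50.28°  ·
  (3,7): δ = 14.11°  ✓
  (4,5): δ = 134.26°  ·
  (4,6): δ = 98.15°  ·
  (4,7): δ = 33.75°  ✓
  (5,6): δ = 143.88°  ·
  (5,7): δ = 79.49°  ·
  (6,7): δ = 115.60°  ·
antipodal pairs: 7

count = 7; pairs: (0,4), (0,5), (1,5), (1,6), (2,6), (3,7), (4,7)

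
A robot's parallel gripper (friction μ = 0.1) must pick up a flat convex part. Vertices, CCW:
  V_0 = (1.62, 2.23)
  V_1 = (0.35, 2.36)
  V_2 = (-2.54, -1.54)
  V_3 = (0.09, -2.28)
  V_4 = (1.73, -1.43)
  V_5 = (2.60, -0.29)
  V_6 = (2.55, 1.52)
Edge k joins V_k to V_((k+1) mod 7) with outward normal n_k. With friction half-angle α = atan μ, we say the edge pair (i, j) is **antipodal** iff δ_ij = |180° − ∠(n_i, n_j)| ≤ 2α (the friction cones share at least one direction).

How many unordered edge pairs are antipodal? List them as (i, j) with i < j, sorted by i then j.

count = 2; pairs: (0,2), (1,4)

α = atan 0.1 = 5.71°;  2α = 11.42°
n_0 = (+0.1018, +0.9948)
n_1 = (-0.8034, +0.5954)
n_2 = (-0.2709, -0.9626)
n_3 = (+0.4602, -0.8878)
n_4 = (+0.7950, -0.6067)
n_5 = (+0.9996, +0.0276)
n_6 = (+0.6068, +0.7948)
  (0,1): δ = 120.69°  ·
  (0,2): δ = 9.87°  ✓
  (0,3): δ = 33.24°  ·
  (0,4): δ = 58.50°  ·
  (0,5): δ = 97.43°  ·
  (0,6): δ = 148.48°  ·
  (1,2): δ = 69.18°  ·
  (1,3): δ = 26.06°  ·
  (1,4): δ = 0.81°  ✓
  (1,5): δ = 38.12°  ·
  (1,6): δ = 89.18°  ·
  (2,3): δ = 136.89°  ·
  (2,4): δ = 111.63°  ·
  (2,5): δ = 72.70°  ·
  (2,6): δ = 21.64°  ·
  (3,4): δ = 154.75°  ·
  (3,5): δ = 115.82°  ·
  (3,6): δ = 64.76°  ·
  (4,5): δ = 141.07°  ·
  (4,6): δ = 90.01°  ·
  (5,6): δ = 128.94°  ·
antipodal pairs: 2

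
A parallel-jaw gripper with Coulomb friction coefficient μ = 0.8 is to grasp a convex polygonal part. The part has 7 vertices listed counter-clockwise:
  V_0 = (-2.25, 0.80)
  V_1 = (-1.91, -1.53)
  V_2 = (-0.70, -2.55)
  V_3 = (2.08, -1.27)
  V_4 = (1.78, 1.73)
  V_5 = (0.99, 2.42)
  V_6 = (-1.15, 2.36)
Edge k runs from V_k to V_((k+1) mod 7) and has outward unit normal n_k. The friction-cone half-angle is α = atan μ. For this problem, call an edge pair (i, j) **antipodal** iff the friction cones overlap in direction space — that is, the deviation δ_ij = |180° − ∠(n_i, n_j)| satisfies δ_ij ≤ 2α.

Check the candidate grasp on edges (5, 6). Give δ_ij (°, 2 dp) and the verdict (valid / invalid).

δ = 126.79°, invalid

α = atan 0.8 = 38.66°;  2α = 77.32°
edge 5: e_5 = (-2.14, -0.06);  n_5 = (-0.0280, +0.9996)
edge 6: e_6 = (-1.10, -1.56);  n_6 = (-0.8173, +0.5763)
∠(n_5, n_6) = 53.21°
δ = |180° − 53.21°| = 126.79°
126.79° > 2α = 77.32°  →  invalid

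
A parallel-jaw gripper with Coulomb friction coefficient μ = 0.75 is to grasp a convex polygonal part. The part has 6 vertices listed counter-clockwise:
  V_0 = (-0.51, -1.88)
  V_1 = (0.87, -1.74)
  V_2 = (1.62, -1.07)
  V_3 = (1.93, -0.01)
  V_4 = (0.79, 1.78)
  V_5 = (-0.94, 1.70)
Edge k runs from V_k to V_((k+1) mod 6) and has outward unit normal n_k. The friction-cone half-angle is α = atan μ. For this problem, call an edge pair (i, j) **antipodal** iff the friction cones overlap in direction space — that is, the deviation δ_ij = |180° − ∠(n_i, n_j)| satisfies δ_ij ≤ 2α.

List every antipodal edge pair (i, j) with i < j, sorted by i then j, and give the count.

count = 7; pairs: (0,3), (0,4), (1,4), (1,5), (2,4), (2,5), (3,5)

α = atan 0.75 = 36.87°;  2α = 73.74°
n_0 = (+0.1009, -0.9949)
n_1 = (+0.6662, -0.7458)
n_2 = (+0.9598, -0.2807)
n_3 = (+0.8435, +0.5372)
n_4 = (-0.0462, +0.9989)
n_5 = (-0.9929, -0.1193)
  (0,1): δ = 144.02°  ·
  (0,2): δ = 112.09°  ·
  (0,3): δ = 63.30°  ✓
  (0,4): δ = 3.15°  ✓
  (0,5): δ = 91.06°  ·
  (1,2): δ = 148.08°  ·
  (1,3): δ = 99.28°  ·
  (1,4): δ = 39.13°  ✓
  (1,5): δ = 55.07°  ✓
  (2,3): δ = 131.21°  ·
  (2,4): δ = 71.05°  ✓
  (2,5): δ = 23.15°  ✓
  (3,4): δ = 119.84°  ·
  (3,5): δ = 25.64°  ✓
  (4,5): δ = 85.80°  ·
antipodal pairs: 7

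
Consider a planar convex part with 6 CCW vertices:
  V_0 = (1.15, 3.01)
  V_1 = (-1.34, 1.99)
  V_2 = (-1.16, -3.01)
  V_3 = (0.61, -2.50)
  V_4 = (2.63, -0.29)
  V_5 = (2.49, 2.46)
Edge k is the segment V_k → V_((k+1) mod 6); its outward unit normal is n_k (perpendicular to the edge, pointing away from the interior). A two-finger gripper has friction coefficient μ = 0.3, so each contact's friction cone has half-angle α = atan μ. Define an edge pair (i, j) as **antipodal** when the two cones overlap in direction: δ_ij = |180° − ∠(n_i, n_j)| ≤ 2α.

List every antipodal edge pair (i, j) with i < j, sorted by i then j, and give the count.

α = atan 0.3 = 16.70°;  2α = 33.40°
n_0 = (-0.3791, +0.9254)
n_1 = (-0.9994, -0.0360)
n_2 = (+0.2769, -0.9609)
n_3 = (+0.7381, -0.6747)
n_4 = (+0.9987, +0.0508)
n_5 = (+0.3797, +0.9251)
  (0,1): δ = 110.21°  ·
  (0,2): δ = 6.20°  ✓
  (0,3): δ = 25.30°  ✓
  (0,4): δ = 70.64°  ·
  (0,5): δ = 135.41°  ·
  (1,2): δ = 75.99°  ·
  (1,3): δ = 44.49°  ·
  (1,4): δ = 0.85°  ✓
  (1,5): δ = 65.62°  ·
  (2,3): δ = 148.50°  ·
  (2,4): δ = 103.16°  ·
  (2,5): δ = 38.39°  ·
  (3,4): δ = 134.66°  ·
  (3,5): δ = 69.89°  ·
  (4,5): δ = 115.23°  ·
antipodal pairs: 3

count = 3; pairs: (0,2), (0,3), (1,4)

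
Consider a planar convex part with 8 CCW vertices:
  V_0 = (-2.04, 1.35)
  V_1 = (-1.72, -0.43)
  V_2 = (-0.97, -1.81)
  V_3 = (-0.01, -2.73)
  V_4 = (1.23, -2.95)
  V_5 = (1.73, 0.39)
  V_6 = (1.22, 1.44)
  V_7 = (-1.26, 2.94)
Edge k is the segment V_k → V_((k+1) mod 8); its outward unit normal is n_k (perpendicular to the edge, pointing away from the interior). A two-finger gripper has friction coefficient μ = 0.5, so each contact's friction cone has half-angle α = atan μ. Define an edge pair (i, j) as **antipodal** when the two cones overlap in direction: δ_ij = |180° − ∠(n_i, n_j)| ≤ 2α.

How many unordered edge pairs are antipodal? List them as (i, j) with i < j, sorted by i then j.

α = atan 0.5 = 26.57°;  2α = 53.13°
n_0 = (-0.9842, -0.1769)
n_1 = (-0.8786, -0.4775)
n_2 = (-0.6919, -0.7220)
n_3 = (-0.1747, -0.9846)
n_4 = (+0.9890, -0.1481)
n_5 = (+0.8995, +0.4369)
n_6 = (+0.5175, +0.8557)
n_7 = (-0.8978, +0.4404)
  (0,1): δ = 161.67°  ·
  (0,2): δ = 143.97°  ·
  (0,3): δ = 110.25°  ·
  (0,4): δ = 18.71°  ✓
  (0,5): δ = 15.72°  ✓
  (0,6): δ = 48.64°  ✓
  (0,7): δ = 143.68°  ·
  (1,2): δ = 162.30°  ·
  (1,3): δ = 128.58°  ·
  (1,4): δ = 37.04°  ✓
  (1,5): δ = 2.62°  ✓
  (1,6): δ = 30.31°  ✓
  (1,7): δ = 125.35°  ·
  (2,3): δ = 146.28°  ·
  (2,4): δ = 54.73°  ·
  (2,5): δ = 20.31°  ✓
  (2,6): δ = 12.61°  ✓
  (2,7): δ = 107.65°  ·
  (3,4): δ = 88.45°  ·
  (3,5): δ = 54.03°  ·
  (3,6): δ = 21.11°  ✓
  (3,7): δ = 73.93°  ·
  (4,5): δ = 145.58°  ·
  (4,6): δ = 112.65°  ·
  (4,7): δ = 17.62°  ✓
  (5,6): δ = 147.07°  ·
  (5,7): δ = 52.04°  ✓
  (6,7): δ = 84.96°  ·
antipodal pairs: 11

count = 11; pairs: (0,4), (0,5), (0,6), (1,4), (1,5), (1,6), (2,5), (2,6), (3,6), (4,7), (5,7)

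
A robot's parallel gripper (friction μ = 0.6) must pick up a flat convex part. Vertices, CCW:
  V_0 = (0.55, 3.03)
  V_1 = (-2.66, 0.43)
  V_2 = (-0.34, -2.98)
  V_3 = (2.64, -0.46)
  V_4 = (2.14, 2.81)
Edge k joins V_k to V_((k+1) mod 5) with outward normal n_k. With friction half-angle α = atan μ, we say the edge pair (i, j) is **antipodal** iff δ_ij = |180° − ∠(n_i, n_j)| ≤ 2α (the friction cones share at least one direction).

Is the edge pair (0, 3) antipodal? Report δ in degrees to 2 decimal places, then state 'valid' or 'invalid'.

α = atan 0.6 = 30.96°;  2α = 61.93°
edge 0: e_0 = (-3.21, -2.60);  n_0 = (-0.6294, +0.7771)
edge 3: e_3 = (-0.50, +3.27);  n_3 = (+0.9885, +0.1511)
∠(n_0, n_3) = 120.31°
δ = |180° − 120.31°| = 59.69°
59.69° ≤ 2α = 61.93°  →  valid

δ = 59.69°, valid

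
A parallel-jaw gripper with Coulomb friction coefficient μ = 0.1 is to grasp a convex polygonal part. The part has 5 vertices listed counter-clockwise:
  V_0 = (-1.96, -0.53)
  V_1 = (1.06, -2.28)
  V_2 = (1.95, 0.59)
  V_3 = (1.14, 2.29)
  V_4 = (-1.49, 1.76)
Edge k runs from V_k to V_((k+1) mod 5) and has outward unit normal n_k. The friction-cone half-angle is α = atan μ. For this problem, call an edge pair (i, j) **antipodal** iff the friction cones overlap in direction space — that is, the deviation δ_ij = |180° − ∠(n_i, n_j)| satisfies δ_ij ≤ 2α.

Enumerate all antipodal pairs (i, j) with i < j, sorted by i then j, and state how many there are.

α = atan 0.1 = 5.71°;  2α = 11.42°
n_0 = (-0.5014, -0.8652)
n_1 = (+0.9551, -0.2962)
n_2 = (+0.9028, +0.4301)
n_3 = (-0.1975, +0.9803)
n_4 = (-0.9796, +0.2010)
  (0,1): δ = 77.14°  ·
  (0,2): δ = 34.43°  ·
  (0,3): δ = 41.48°  ·
  (0,4): δ = 108.49°  ·
  (1,2): δ = 137.29°  ·
  (1,3): δ = 61.38°  ·
  (1,4): δ = 5.63°  ✓
  (2,3): δ = 104.08°  ·
  (2,4): δ = 37.07°  ·
  (3,4): δ = 112.99°  ·
antipodal pairs: 1

count = 1; pairs: (1,4)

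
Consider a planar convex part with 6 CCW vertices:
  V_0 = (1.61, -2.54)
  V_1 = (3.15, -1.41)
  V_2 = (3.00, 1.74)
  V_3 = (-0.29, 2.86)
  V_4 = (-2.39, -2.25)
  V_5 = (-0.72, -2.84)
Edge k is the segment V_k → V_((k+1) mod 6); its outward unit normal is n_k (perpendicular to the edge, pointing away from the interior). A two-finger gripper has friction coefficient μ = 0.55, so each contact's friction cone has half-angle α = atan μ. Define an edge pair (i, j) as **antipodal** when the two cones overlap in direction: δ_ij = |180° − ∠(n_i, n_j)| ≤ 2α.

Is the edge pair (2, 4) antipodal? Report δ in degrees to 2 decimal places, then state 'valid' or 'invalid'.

δ = 0.66°, valid

α = atan 0.55 = 28.81°;  2α = 57.62°
edge 2: e_2 = (-3.29, +1.12);  n_2 = (+0.3223, +0.9466)
edge 4: e_4 = (+1.67, -0.59);  n_4 = (-0.3331, -0.9429)
∠(n_2, n_4) = 179.34°
δ = |180° − 179.34°| = 0.66°
0.66° ≤ 2α = 57.62°  →  valid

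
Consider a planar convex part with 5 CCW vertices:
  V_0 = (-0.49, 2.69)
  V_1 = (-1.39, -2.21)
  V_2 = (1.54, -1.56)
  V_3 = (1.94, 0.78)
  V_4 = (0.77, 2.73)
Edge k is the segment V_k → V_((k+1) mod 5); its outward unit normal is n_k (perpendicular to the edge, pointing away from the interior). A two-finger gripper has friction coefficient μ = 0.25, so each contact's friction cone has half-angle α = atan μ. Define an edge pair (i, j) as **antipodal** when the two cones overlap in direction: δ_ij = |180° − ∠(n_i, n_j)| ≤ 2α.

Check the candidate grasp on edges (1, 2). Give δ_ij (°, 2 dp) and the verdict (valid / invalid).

δ = 112.21°, invalid

α = atan 0.25 = 14.04°;  2α = 28.07°
edge 1: e_1 = (+2.93, +0.65);  n_1 = (+0.2166, -0.9763)
edge 2: e_2 = (+0.40, +2.34);  n_2 = (+0.9857, -0.1685)
∠(n_1, n_2) = 67.79°
δ = |180° − 67.79°| = 112.21°
112.21° > 2α = 28.07°  →  invalid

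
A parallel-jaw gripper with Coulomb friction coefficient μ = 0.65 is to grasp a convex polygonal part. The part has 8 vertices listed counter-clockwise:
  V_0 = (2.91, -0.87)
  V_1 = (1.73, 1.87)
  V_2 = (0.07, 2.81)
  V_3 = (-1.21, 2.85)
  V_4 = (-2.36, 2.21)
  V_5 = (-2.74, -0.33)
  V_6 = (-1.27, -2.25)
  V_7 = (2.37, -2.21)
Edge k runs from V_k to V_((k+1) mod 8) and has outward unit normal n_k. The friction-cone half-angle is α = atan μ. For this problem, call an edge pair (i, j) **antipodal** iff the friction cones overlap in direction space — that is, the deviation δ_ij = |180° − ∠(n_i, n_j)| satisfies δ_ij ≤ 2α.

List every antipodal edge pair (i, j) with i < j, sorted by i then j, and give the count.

α = atan 0.65 = 33.02°;  2α = 66.05°
n_0 = (+0.9185, +0.3955)
n_1 = (+0.4927, +0.8702)
n_2 = (+0.0312, +0.9995)
n_3 = (-0.4863, +0.8738)
n_4 = (-0.9890, +0.1480)
n_5 = (-0.7940, -0.6079)
n_6 = (+0.0110, -0.9999)
n_7 = (+0.9275, -0.3738)
  (0,1): δ = 142.82°  ·
  (0,2): δ = 115.09°  ·
  (0,3): δ = 84.20°  ·
  (0,4): δ = 31.81°  ✓
  (0,5): δ = 14.14°  ✓
  (0,6): δ = 67.33°  ·
  (0,7): δ = 134.75°  ·
  (1,2): δ = 152.27°  ·
  (1,3): δ = 121.38°  ·
  (1,4): δ = 68.99°  ·
  (1,5): δ = 23.04°  ✓
  (1,6): δ = 30.15°  ✓
  (1,7): δ = 97.57°  ·
  (2,3): δ = 149.11°  ·
  (2,4): δ = 96.72°  ·
  (2,5): δ = 50.77°  ✓
  (2,6): δ = 2.42°  ✓
  (2,7): δ = 69.84°  ·
  (3,4): δ = 127.61°  ·
  (3,5): δ = 81.66°  ·
  (3,6): δ = 28.47°  ✓
  (3,7): δ = 38.95°  ✓
  (4,5): δ = 134.05°  ·
  (4,6): δ = 80.86°  ·
  (4,7): δ = 13.44°  ✓
  (5,6): δ = 126.81°  ·
  (5,7): δ = 59.39°  ✓
  (6,7): δ = 112.58°  ·
antipodal pairs: 10

count = 10; pairs: (0,4), (0,5), (1,5), (1,6), (2,5), (2,6), (3,6), (3,7), (4,7), (5,7)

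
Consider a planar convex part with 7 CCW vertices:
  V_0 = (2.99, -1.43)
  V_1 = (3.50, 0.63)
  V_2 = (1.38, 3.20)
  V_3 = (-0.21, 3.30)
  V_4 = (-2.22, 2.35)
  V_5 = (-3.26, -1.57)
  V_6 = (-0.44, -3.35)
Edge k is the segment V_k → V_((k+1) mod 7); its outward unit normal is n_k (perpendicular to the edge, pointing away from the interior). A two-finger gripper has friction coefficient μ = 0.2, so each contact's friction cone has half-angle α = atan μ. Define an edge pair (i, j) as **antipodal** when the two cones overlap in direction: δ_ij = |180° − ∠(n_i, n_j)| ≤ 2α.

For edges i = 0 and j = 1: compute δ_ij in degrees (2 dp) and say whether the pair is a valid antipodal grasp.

δ = 126.58°, invalid

α = atan 0.2 = 11.31°;  2α = 22.62°
edge 0: e_0 = (+0.51, +2.06);  n_0 = (+0.9707, -0.2403)
edge 1: e_1 = (-2.12, +2.57);  n_1 = (+0.7714, +0.6363)
∠(n_0, n_1) = 53.42°
δ = |180° − 53.42°| = 126.58°
126.58° > 2α = 22.62°  →  invalid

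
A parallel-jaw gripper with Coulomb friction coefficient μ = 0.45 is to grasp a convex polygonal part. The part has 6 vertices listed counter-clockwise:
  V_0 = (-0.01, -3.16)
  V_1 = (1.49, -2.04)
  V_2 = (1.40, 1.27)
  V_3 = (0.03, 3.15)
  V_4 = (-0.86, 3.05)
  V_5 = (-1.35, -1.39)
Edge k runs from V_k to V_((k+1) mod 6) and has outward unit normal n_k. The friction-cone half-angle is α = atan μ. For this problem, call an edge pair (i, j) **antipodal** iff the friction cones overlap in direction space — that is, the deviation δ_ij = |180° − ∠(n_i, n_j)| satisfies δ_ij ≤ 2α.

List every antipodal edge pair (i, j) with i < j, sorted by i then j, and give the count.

α = atan 0.45 = 24.23°;  2α = 48.46°
n_0 = (+0.5983, -0.8013)
n_1 = (+0.9996, +0.0272)
n_2 = (+0.8082, +0.5889)
n_3 = (-0.1117, +0.9937)
n_4 = (-0.9940, +0.1097)
n_5 = (-0.7973, -0.6036)
  (0,1): δ = 125.19°  ·
  (0,2): δ = 90.67°  ·
  (0,3): δ = 30.34°  ✓
  (0,4): δ = 46.95°  ✓
  (0,5): δ = 90.38°  ·
  (1,2): δ = 145.48°  ·
  (1,3): δ = 85.15°  ·
  (1,4): δ = 7.86°  ✓
  (1,5): δ = 35.57°  ✓
  (2,3): δ = 119.67°  ·
  (2,4): δ = 42.38°  ✓
  (2,5): δ = 1.05°  ✓
  (3,4): δ = 102.71°  ·
  (3,5): δ = 59.28°  ·
  (4,5): δ = 136.57°  ·
antipodal pairs: 6

count = 6; pairs: (0,3), (0,4), (1,4), (1,5), (2,4), (2,5)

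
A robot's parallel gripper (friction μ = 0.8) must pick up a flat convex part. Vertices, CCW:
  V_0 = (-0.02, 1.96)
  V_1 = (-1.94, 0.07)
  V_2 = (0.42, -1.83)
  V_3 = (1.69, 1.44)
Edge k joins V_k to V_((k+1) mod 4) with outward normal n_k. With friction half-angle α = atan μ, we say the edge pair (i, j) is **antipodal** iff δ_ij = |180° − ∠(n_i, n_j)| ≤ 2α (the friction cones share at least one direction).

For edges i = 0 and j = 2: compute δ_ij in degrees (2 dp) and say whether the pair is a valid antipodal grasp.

α = atan 0.8 = 38.66°;  2α = 77.32°
edge 0: e_0 = (-1.92, -1.89);  n_0 = (-0.7015, +0.7127)
edge 2: e_2 = (+1.27, +3.27);  n_2 = (+0.9322, -0.3620)
∠(n_0, n_2) = 155.77°
δ = |180° − 155.77°| = 24.23°
24.23° ≤ 2α = 77.32°  →  valid

δ = 24.23°, valid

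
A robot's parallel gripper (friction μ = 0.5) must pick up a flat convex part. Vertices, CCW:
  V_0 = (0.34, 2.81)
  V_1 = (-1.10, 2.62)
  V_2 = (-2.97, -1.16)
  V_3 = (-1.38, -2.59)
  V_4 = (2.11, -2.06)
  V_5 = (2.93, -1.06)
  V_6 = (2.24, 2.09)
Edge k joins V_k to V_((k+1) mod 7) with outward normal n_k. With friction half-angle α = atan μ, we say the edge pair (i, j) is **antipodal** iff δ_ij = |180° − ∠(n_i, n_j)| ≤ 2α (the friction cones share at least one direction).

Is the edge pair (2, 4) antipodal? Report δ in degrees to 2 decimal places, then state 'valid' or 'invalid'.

α = atan 0.5 = 26.57°;  2α = 53.13°
edge 2: e_2 = (+1.59, -1.43);  n_2 = (-0.6687, -0.7435)
edge 4: e_4 = (+0.82, +1.00);  n_4 = (+0.7733, -0.6341)
∠(n_2, n_4) = 92.62°
δ = |180° − 92.62°| = 87.38°
87.38° > 2α = 53.13°  →  invalid

δ = 87.38°, invalid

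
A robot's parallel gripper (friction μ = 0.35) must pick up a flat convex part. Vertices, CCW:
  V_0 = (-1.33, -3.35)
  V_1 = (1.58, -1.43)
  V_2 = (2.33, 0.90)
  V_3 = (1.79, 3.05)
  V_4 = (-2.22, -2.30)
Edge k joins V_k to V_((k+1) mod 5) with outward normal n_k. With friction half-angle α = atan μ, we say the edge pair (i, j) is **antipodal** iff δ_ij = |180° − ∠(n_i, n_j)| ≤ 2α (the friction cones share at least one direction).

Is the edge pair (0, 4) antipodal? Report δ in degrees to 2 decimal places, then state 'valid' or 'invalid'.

α = atan 0.35 = 19.29°;  2α = 38.58°
edge 0: e_0 = (+2.91, +1.92);  n_0 = (+0.5507, -0.8347)
edge 4: e_4 = (+0.89, -1.05);  n_4 = (-0.7628, -0.6466)
∠(n_0, n_4) = 83.13°
δ = |180° − 83.13°| = 96.87°
96.87° > 2α = 38.58°  →  invalid

δ = 96.87°, invalid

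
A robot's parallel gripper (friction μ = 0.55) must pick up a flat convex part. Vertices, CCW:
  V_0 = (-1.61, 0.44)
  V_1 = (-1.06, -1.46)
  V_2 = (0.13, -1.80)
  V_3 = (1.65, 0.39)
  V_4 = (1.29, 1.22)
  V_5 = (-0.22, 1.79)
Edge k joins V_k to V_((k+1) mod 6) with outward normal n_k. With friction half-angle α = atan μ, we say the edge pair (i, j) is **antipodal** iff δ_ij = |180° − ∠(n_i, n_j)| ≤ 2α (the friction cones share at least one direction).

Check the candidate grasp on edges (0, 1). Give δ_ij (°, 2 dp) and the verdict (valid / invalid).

α = atan 0.55 = 28.81°;  2α = 57.62°
edge 0: e_0 = (+0.55, -1.90);  n_0 = (-0.9606, -0.2781)
edge 1: e_1 = (+1.19, -0.34);  n_1 = (-0.2747, -0.9615)
∠(n_0, n_1) = 57.91°
δ = |180° − 57.91°| = 122.09°
122.09° > 2α = 57.62°  →  invalid

δ = 122.09°, invalid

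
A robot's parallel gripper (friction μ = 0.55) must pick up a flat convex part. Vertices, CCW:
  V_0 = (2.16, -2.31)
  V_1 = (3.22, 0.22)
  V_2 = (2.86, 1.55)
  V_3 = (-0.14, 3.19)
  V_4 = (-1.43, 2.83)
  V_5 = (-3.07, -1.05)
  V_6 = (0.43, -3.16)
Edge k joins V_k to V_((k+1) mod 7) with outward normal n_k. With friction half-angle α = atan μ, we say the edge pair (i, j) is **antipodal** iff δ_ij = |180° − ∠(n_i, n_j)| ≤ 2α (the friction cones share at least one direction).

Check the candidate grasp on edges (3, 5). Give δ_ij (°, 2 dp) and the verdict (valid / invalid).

δ = 46.68°, valid

α = atan 0.55 = 28.81°;  2α = 57.62°
edge 3: e_3 = (-1.29, -0.36);  n_3 = (-0.2688, +0.9632)
edge 5: e_5 = (+3.50, -2.11);  n_5 = (-0.5163, -0.8564)
∠(n_3, n_5) = 133.32°
δ = |180° − 133.32°| = 46.68°
46.68° ≤ 2α = 57.62°  →  valid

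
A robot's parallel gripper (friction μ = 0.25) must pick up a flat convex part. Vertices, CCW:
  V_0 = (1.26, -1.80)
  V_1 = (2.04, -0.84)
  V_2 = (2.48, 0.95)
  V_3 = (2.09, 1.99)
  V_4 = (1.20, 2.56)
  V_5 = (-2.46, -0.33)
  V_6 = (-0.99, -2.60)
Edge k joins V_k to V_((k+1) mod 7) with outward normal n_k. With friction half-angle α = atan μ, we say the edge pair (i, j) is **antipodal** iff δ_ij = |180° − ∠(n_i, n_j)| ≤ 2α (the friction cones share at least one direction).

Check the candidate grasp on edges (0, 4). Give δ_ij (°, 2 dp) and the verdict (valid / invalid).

α = atan 0.25 = 14.04°;  2α = 28.07°
edge 0: e_0 = (+0.78, +0.96);  n_0 = (+0.7761, -0.6306)
edge 4: e_4 = (-3.66, -2.89);  n_4 = (-0.6197, +0.7848)
∠(n_0, n_4) = 167.39°
δ = |180° − 167.39°| = 12.61°
12.61° ≤ 2α = 28.07°  →  valid

δ = 12.61°, valid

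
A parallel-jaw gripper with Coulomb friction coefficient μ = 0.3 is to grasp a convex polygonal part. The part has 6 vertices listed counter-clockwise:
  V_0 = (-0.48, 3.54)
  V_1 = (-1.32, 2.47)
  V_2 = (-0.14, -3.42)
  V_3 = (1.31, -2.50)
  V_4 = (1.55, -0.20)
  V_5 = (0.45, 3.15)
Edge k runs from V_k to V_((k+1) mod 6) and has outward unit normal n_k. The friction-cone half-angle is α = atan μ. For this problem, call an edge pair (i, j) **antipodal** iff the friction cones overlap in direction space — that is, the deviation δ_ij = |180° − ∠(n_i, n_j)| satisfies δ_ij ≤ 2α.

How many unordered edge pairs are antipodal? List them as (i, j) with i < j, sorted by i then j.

α = atan 0.3 = 16.70°;  2α = 33.40°
n_0 = (-0.7866, +0.6175)
n_1 = (-0.9805, -0.1964)
n_2 = (+0.5357, -0.8444)
n_3 = (+0.9946, -0.1038)
n_4 = (+0.9501, +0.3120)
n_5 = (+0.3867, +0.9222)
  (0,1): δ = 130.54°  ·
  (0,2): δ = 19.47°  ✓
  (0,3): δ = 32.18°  ✓
  (0,4): δ = 56.31°  ·
  (0,5): δ = 105.38°  ·
  (1,2): δ = 68.93°  ·
  (1,3): δ = 17.29°  ✓
  (1,4): δ = 6.85°  ✓
  (1,5): δ = 55.92°  ·
  (2,3): δ = 128.35°  ·
  (2,4): δ = 104.22°  ·
  (2,5): δ = 55.15°  ·
  (3,4): δ = 155.86°  ·
  (3,5): δ = 106.79°  ·
  (4,5): δ = 130.93°  ·
antipodal pairs: 4

count = 4; pairs: (0,2), (0,3), (1,3), (1,4)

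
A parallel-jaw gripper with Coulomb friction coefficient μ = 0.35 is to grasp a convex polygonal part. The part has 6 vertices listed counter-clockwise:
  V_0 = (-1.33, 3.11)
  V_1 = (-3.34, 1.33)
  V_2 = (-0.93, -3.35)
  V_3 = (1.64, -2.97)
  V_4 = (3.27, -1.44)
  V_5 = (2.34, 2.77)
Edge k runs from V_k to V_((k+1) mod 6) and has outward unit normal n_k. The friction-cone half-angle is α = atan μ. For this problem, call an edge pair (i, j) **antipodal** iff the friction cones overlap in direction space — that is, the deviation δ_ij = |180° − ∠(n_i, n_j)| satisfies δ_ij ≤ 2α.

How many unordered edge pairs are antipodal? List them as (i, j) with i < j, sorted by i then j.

α = atan 0.35 = 19.29°;  2α = 38.58°
n_0 = (-0.6630, +0.7486)
n_1 = (-0.8890, -0.4578)
n_2 = (+0.1463, -0.9892)
n_3 = (+0.6844, -0.7291)
n_4 = (+0.9765, +0.2157)
n_5 = (+0.0922, +0.9957)
  (0,1): δ = 104.28°  ·
  (0,2): δ = 33.12°  ✓
  (0,3): δ = 1.66°  ✓
  (0,4): δ = 60.93°  ·
  (0,5): δ = 133.18°  ·
  (1,2): δ = 108.84°  ·
  (1,3): δ = 74.06°  ·
  (1,4): δ = 14.79°  ✓
  (1,5): δ = 57.46°  ·
  (2,3): δ = 145.22°  ·
  (2,4): δ = 85.95°  ·
  (2,5): δ = 13.70°  ✓
  (3,4): δ = 120.73°  ·
  (3,5): δ = 48.48°  ·
  (4,5): δ = 107.75°  ·
antipodal pairs: 4

count = 4; pairs: (0,2), (0,3), (1,4), (2,5)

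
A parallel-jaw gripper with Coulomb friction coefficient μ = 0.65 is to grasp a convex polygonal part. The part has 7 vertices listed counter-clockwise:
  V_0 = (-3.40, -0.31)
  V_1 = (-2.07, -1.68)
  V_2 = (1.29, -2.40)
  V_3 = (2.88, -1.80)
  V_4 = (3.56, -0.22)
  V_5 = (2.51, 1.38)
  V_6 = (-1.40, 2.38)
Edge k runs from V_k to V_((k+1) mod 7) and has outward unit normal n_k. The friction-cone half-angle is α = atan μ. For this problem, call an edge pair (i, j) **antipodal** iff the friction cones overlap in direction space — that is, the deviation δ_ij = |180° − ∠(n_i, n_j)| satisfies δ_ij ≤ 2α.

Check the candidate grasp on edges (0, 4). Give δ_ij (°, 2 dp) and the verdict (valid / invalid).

α = atan 0.65 = 33.02°;  2α = 66.05°
edge 0: e_0 = (+1.33, -1.37);  n_0 = (-0.7175, -0.6966)
edge 4: e_4 = (-1.05, +1.60);  n_4 = (+0.8360, +0.5487)
∠(n_0, n_4) = 169.12°
δ = |180° − 169.12°| = 10.88°
10.88° ≤ 2α = 66.05°  →  valid

δ = 10.88°, valid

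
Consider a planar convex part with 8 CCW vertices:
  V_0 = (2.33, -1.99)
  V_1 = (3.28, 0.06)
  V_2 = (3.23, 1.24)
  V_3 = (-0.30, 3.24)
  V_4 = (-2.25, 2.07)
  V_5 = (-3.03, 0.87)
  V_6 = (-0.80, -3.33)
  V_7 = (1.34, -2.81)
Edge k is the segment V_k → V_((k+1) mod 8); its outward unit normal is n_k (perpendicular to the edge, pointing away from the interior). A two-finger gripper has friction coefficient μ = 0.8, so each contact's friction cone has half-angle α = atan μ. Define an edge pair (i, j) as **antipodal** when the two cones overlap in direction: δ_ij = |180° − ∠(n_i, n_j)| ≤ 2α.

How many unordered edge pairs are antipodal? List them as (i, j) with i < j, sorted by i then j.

count = 13; pairs: (0,3), (0,4), (0,5), (1,3), (1,4), (1,5), (2,5), (2,6), (2,7), (3,6), (3,7), (4,6), (4,7)

α = atan 0.8 = 38.66°;  2α = 77.32°
n_0 = (+0.9073, -0.4205)
n_1 = (+0.9991, +0.0423)
n_2 = (+0.4930, +0.8701)
n_3 = (-0.5145, +0.8575)
n_4 = (-0.8384, +0.5450)
n_5 = (-0.8832, -0.4690)
n_6 = (+0.2361, -0.9717)
n_7 = (+0.6379, -0.7701)
  (0,1): δ = 152.71°  ·
  (0,2): δ = 94.67°  ·
  (0,3): δ = 34.17°  ✓
  (0,4): δ = 8.16°  ✓
  (0,5): δ = 52.83°  ✓
  (0,6): δ = 128.52°  ·
  (0,7): δ = 154.50°  ·
  (1,2): δ = 121.96°  ·
  (1,3): δ = 61.46°  ✓
  (1,4): δ = 35.45°  ✓
  (1,5): δ = 25.54°  ✓
  (1,6): δ = 101.23°  ·
  (1,7): δ = 127.21°  ·
  (2,3): δ = 119.50°  ·
  (2,4): δ = 93.49°  ·
  (2,5): δ = 32.50°  ✓
  (2,6): δ = 43.19°  ✓
  (2,7): δ = 69.17°  ✓
  (3,4): δ = 153.99°  ·
  (3,5): δ = 93.00°  ·
  (3,6): δ = 17.31°  ✓
  (3,7): δ = 8.67°  ✓
  (4,5): δ = 119.01°  ·
  (4,6): δ = 43.32°  ✓
  (4,7): δ = 17.34°  ✓
  (5,6): δ = 104.31°  ·
  (5,7): δ = 78.33°  ·
  (6,7): δ = 154.02°  ·
antipodal pairs: 13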